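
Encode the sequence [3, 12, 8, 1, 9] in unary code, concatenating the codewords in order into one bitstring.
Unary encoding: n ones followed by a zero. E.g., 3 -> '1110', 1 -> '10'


Encode each number as n ones followed by a terminating 0:
  3 -> 1110 (4 bits)
  12 -> 1111111111110 (13 bits)
  8 -> 111111110 (9 bits)
  1 -> 10 (2 bits)
  9 -> 1111111110 (10 bits)
Total length = 4 + 13 + 9 + 2 + 10 = 38 bits.

Unary([3, 12, 8, 1, 9]) = 11101111111111110111111110101111111110 (38 bits)


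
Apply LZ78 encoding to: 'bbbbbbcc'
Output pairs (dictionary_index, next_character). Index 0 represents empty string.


LZ78 encoding steps:
Dictionary: {0: ''}
Step 1: w='' (idx 0), next='b' -> output (0, 'b'), add 'b' as idx 1
Step 2: w='b' (idx 1), next='b' -> output (1, 'b'), add 'bb' as idx 2
Step 3: w='bb' (idx 2), next='b' -> output (2, 'b'), add 'bbb' as idx 3
Step 4: w='' (idx 0), next='c' -> output (0, 'c'), add 'c' as idx 4
Step 5: w='c' (idx 4), end of input -> output (4, '')


Encoded: [(0, 'b'), (1, 'b'), (2, 'b'), (0, 'c'), (4, '')]


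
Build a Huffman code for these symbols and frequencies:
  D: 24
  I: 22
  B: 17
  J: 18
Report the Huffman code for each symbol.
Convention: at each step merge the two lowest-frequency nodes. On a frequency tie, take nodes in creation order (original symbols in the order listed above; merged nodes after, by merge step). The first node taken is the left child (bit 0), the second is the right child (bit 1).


Huffman tree construction:
Step 1: Merge B(17) + J(18) = 35
Step 2: Merge I(22) + D(24) = 46
Step 3: Merge (B+J)(35) + (I+D)(46) = 81
Read each symbol's code off the tree from the root (left child = 0, right child = 1).

Codes:
  D: 11 (length 2)
  I: 10 (length 2)
  B: 00 (length 2)
  J: 01 (length 2)
Average code length: 162/81 = 2.0000 bits/symbol


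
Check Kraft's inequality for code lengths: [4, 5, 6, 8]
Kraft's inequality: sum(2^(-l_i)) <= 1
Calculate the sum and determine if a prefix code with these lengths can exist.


Sum = 2^(-4) + 2^(-5) + 2^(-6) + 2^(-8)
    = 0.0625 + 0.03125 + 0.015625 + 0.00390625
    = 29/256 = 0.11328125
Since 0.11328125 <= 1, Kraft's inequality IS satisfied.
A prefix code with these lengths CAN exist.

Kraft sum = 0.11328125. Satisfied.


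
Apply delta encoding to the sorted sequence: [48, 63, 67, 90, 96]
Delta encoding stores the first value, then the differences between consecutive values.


First value: 48
Deltas:
  63 - 48 = 15
  67 - 63 = 4
  90 - 67 = 23
  96 - 90 = 6


Delta encoded: [48, 15, 4, 23, 6]


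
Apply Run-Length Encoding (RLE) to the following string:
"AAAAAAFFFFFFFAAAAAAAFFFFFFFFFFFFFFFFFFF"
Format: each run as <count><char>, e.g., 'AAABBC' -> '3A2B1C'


Scanning runs left to right:
  i=0: run of 'A' x 6 -> '6A'
  i=6: run of 'F' x 7 -> '7F'
  i=13: run of 'A' x 7 -> '7A'
  i=20: run of 'F' x 19 -> '19F'

RLE = 6A7F7A19F


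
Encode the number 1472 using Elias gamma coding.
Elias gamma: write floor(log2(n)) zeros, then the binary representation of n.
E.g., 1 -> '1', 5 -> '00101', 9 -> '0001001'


num_bits = floor(log2(1472)) + 1 = 11
leading_zeros = num_bits - 1 = 10
binary(1472) = 10111000000

Elias gamma(1472) = '0000000000' + '10111000000' = 000000000010111000000 (21 bits)


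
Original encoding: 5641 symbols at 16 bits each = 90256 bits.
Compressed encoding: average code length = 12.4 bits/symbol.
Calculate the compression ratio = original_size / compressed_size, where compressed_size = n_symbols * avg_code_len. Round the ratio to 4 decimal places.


original_size = n_symbols * orig_bits = 5641 * 16 = 90256 bits
compressed_size = n_symbols * avg_code_len = 5641 * 12.4 = 69948.4 bits
ratio = original_size / compressed_size = 90256 / 69948.4 = 1.2903

Compression ratio = 1.2903


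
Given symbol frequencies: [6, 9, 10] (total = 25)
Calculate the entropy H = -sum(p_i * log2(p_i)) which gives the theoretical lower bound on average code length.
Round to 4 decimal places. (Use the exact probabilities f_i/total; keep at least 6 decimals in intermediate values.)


Per-symbol terms -p_i * log2(p_i) with p_i = f_i/25:
  p = 6/25 = 0.240000: log2(p) = -2.058894, -p*log2(p) = 0.494134
  p = 9/25 = 0.360000: log2(p) = -1.473931, -p*log2(p) = 0.530615
  p = 10/25 = 0.400000: log2(p) = -1.321928, -p*log2(p) = 0.528771
H = 0.494134 + 0.530615 + 0.528771 = 1.553520

H = 1.5535 bits/symbol


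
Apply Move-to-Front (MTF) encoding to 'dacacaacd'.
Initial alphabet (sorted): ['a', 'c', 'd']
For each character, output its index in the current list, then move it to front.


MTF encoding:
'd': index 2 in ['a', 'c', 'd'] -> ['d', 'a', 'c']
'a': index 1 in ['d', 'a', 'c'] -> ['a', 'd', 'c']
'c': index 2 in ['a', 'd', 'c'] -> ['c', 'a', 'd']
'a': index 1 in ['c', 'a', 'd'] -> ['a', 'c', 'd']
'c': index 1 in ['a', 'c', 'd'] -> ['c', 'a', 'd']
'a': index 1 in ['c', 'a', 'd'] -> ['a', 'c', 'd']
'a': index 0 in ['a', 'c', 'd'] -> ['a', 'c', 'd']
'c': index 1 in ['a', 'c', 'd'] -> ['c', 'a', 'd']
'd': index 2 in ['c', 'a', 'd'] -> ['d', 'c', 'a']


Output: [2, 1, 2, 1, 1, 1, 0, 1, 2]


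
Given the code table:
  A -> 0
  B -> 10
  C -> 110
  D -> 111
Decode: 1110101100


Decoding:
111 -> D
0 -> A
10 -> B
110 -> C
0 -> A


Result: DABCA


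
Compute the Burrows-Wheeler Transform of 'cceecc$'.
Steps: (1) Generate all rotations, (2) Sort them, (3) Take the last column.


Rotations (sorted):
  0: $cceecc -> last char: c
  1: c$cceec -> last char: c
  2: cc$ccee -> last char: e
  3: cceecc$ -> last char: $
  4: ceecc$c -> last char: c
  5: ecc$cce -> last char: e
  6: eecc$cc -> last char: c


BWT = cce$cec


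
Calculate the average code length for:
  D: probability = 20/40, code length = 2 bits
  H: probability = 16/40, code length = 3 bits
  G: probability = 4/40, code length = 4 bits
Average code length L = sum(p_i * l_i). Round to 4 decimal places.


Weighted contributions p_i * l_i:
  D: (20/40) * 2 = 40/40
  H: (16/40) * 3 = 48/40
  G: (4/40) * 4 = 16/40
Sum = (40 + 48 + 16)/40 = 104/40

L = 104/40 = 2.6000 bits/symbol


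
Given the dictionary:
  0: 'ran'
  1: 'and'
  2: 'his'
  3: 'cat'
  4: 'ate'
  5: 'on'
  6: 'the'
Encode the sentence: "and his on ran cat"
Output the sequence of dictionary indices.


Look up each word in the dictionary:
  'and' -> 1
  'his' -> 2
  'on' -> 5
  'ran' -> 0
  'cat' -> 3

Encoded: [1, 2, 5, 0, 3]


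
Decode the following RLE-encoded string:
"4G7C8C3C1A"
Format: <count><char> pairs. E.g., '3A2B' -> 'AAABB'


Expanding each <count><char> pair:
  4G -> 'GGGG'
  7C -> 'CCCCCCC'
  8C -> 'CCCCCCCC'
  3C -> 'CCC'
  1A -> 'A'

Decoded = GGGGCCCCCCCCCCCCCCCCCCA


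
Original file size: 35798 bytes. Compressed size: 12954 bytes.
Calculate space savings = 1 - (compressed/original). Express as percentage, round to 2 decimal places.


ratio = compressed/original = 12954/35798 = 0.361864
savings = 1 - ratio = 1 - 0.361864 = 0.638136
as a percentage: 0.638136 * 100 = 63.81%

Space savings = 1 - 12954/35798 = 63.81%


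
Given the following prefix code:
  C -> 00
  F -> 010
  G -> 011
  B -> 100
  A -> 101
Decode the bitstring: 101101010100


Decoding step by step:
Bits 101 -> A
Bits 101 -> A
Bits 010 -> F
Bits 100 -> B


Decoded message: AAFB


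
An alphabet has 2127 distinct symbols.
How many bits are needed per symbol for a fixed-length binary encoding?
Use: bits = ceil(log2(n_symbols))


log2(2127) = 11.0546
Bracket: 2^11 = 2048 < 2127 <= 2^12 = 4096
So ceil(log2(2127)) = 12

bits = ceil(log2(2127)) = ceil(11.0546) = 12 bits


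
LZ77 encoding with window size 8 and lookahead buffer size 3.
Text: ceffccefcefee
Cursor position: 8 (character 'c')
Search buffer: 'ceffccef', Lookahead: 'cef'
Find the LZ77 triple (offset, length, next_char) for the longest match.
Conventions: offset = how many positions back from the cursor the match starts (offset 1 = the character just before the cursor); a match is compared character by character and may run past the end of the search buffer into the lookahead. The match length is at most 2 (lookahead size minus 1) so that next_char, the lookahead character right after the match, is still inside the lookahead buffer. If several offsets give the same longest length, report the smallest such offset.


Try each offset into the search buffer:
  offset=1 (pos 7, char 'f'): match length 0
  offset=2 (pos 6, char 'e'): match length 0
  offset=3 (pos 5, char 'c'): match length 2
  offset=4 (pos 4, char 'c'): match length 1
  offset=5 (pos 3, char 'f'): match length 0
  offset=6 (pos 2, char 'f'): match length 0
  offset=7 (pos 1, char 'e'): match length 0
  offset=8 (pos 0, char 'c'): match length 2
Longest match has length 2, found at offsets 3, 8; take the smallest, offset 3.
next_char = character at position 8 + 2 = 10 -> 'f'

Best match: offset=3, length=2 (matching 'ce' starting at position 5)
LZ77 triple: (3, 2, 'f')


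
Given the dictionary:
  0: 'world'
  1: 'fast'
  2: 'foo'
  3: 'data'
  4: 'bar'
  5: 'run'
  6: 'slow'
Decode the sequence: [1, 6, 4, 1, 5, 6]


Look up each index in the dictionary:
  1 -> 'fast'
  6 -> 'slow'
  4 -> 'bar'
  1 -> 'fast'
  5 -> 'run'
  6 -> 'slow'

Decoded: "fast slow bar fast run slow"


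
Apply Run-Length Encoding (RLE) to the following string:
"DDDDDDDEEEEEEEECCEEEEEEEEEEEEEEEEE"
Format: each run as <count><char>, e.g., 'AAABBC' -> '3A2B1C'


Scanning runs left to right:
  i=0: run of 'D' x 7 -> '7D'
  i=7: run of 'E' x 8 -> '8E'
  i=15: run of 'C' x 2 -> '2C'
  i=17: run of 'E' x 17 -> '17E'

RLE = 7D8E2C17E


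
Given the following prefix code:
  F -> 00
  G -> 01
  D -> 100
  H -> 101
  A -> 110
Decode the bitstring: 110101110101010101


Decoding step by step:
Bits 110 -> A
Bits 101 -> H
Bits 110 -> A
Bits 101 -> H
Bits 01 -> G
Bits 01 -> G
Bits 01 -> G


Decoded message: AHAHGGG


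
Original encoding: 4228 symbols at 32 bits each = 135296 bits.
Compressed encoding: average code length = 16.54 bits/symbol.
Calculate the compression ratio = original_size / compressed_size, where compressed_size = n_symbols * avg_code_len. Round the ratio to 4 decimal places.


original_size = n_symbols * orig_bits = 4228 * 32 = 135296 bits
compressed_size = n_symbols * avg_code_len = 4228 * 16.54 = 69931.12 bits
ratio = original_size / compressed_size = 135296 / 69931.12 = 1.9347

Compression ratio = 1.9347


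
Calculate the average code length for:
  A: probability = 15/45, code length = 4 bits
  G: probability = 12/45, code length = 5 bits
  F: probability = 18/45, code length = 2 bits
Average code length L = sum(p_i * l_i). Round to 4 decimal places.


Weighted contributions p_i * l_i:
  A: (15/45) * 4 = 60/45
  G: (12/45) * 5 = 60/45
  F: (18/45) * 2 = 36/45
Sum = (60 + 60 + 36)/45 = 156/45

L = 156/45 = 3.4667 bits/symbol


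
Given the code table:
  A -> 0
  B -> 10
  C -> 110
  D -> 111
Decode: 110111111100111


Decoding:
110 -> C
111 -> D
111 -> D
10 -> B
0 -> A
111 -> D


Result: CDDBAD


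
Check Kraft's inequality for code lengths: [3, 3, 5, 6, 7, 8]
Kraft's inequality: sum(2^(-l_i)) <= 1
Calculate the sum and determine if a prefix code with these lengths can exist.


Sum = 2^(-3) + 2^(-3) + 2^(-5) + 2^(-6) + 2^(-7) + 2^(-8)
    = 0.125 + 0.125 + 0.03125 + 0.015625 + 0.0078125 + 0.00390625
    = 79/256 = 0.30859375
Since 0.30859375 <= 1, Kraft's inequality IS satisfied.
A prefix code with these lengths CAN exist.

Kraft sum = 0.30859375. Satisfied.


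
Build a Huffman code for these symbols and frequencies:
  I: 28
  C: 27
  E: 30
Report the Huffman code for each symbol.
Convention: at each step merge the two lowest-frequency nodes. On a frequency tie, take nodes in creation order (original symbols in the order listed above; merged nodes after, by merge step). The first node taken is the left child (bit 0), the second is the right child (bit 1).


Huffman tree construction:
Step 1: Merge C(27) + I(28) = 55
Step 2: Merge E(30) + (C+I)(55) = 85
Read each symbol's code off the tree from the root (left child = 0, right child = 1).

Codes:
  I: 11 (length 2)
  C: 10 (length 2)
  E: 0 (length 1)
Average code length: 140/85 = 1.6471 bits/symbol


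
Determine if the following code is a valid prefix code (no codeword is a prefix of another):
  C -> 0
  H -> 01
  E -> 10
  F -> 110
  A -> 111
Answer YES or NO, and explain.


Checking each pair (does one codeword prefix another?):
  C='0' vs H='01': prefix -- VIOLATION

NO -- this is NOT a valid prefix code. C (0) is a prefix of H (01).


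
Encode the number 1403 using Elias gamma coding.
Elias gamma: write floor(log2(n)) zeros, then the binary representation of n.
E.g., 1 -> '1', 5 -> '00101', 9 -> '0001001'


num_bits = floor(log2(1403)) + 1 = 11
leading_zeros = num_bits - 1 = 10
binary(1403) = 10101111011

Elias gamma(1403) = '0000000000' + '10101111011' = 000000000010101111011 (21 bits)


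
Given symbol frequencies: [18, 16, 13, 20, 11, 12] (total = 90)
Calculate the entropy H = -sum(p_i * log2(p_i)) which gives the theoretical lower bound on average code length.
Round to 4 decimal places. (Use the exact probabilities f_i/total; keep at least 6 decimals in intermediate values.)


Per-symbol terms -p_i * log2(p_i) with p_i = f_i/90:
  p = 18/90 = 0.200000: log2(p) = -2.321928, -p*log2(p) = 0.464386
  p = 16/90 = 0.177778: log2(p) = -2.491853, -p*log2(p) = 0.442996
  p = 13/90 = 0.144444: log2(p) = -2.791413, -p*log2(p) = 0.403204
  p = 20/90 = 0.222222: log2(p) = -2.169925, -p*log2(p) = 0.482206
  p = 11/90 = 0.122222: log2(p) = -3.032421, -p*log2(p) = 0.370629
  p = 12/90 = 0.133333: log2(p) = -2.906891, -p*log2(p) = 0.387585
H = 0.464386 + 0.442996 + 0.403204 + 0.482206 + 0.370629 + 0.387585 = 2.551006

H = 2.551 bits/symbol


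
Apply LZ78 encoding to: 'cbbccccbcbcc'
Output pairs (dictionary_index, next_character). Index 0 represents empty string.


LZ78 encoding steps:
Dictionary: {0: ''}
Step 1: w='' (idx 0), next='c' -> output (0, 'c'), add 'c' as idx 1
Step 2: w='' (idx 0), next='b' -> output (0, 'b'), add 'b' as idx 2
Step 3: w='b' (idx 2), next='c' -> output (2, 'c'), add 'bc' as idx 3
Step 4: w='c' (idx 1), next='c' -> output (1, 'c'), add 'cc' as idx 4
Step 5: w='c' (idx 1), next='b' -> output (1, 'b'), add 'cb' as idx 5
Step 6: w='cb' (idx 5), next='c' -> output (5, 'c'), add 'cbc' as idx 6
Step 7: w='c' (idx 1), end of input -> output (1, '')


Encoded: [(0, 'c'), (0, 'b'), (2, 'c'), (1, 'c'), (1, 'b'), (5, 'c'), (1, '')]


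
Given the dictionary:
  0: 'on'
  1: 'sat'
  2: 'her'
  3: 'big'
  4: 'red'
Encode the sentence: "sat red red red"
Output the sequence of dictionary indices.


Look up each word in the dictionary:
  'sat' -> 1
  'red' -> 4
  'red' -> 4
  'red' -> 4

Encoded: [1, 4, 4, 4]


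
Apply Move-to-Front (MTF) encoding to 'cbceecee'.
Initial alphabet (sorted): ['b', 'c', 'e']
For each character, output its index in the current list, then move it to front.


MTF encoding:
'c': index 1 in ['b', 'c', 'e'] -> ['c', 'b', 'e']
'b': index 1 in ['c', 'b', 'e'] -> ['b', 'c', 'e']
'c': index 1 in ['b', 'c', 'e'] -> ['c', 'b', 'e']
'e': index 2 in ['c', 'b', 'e'] -> ['e', 'c', 'b']
'e': index 0 in ['e', 'c', 'b'] -> ['e', 'c', 'b']
'c': index 1 in ['e', 'c', 'b'] -> ['c', 'e', 'b']
'e': index 1 in ['c', 'e', 'b'] -> ['e', 'c', 'b']
'e': index 0 in ['e', 'c', 'b'] -> ['e', 'c', 'b']


Output: [1, 1, 1, 2, 0, 1, 1, 0]


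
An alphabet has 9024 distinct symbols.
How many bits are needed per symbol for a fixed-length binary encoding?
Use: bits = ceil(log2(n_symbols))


log2(9024) = 13.1396
Bracket: 2^13 = 8192 < 9024 <= 2^14 = 16384
So ceil(log2(9024)) = 14

bits = ceil(log2(9024)) = ceil(13.1396) = 14 bits


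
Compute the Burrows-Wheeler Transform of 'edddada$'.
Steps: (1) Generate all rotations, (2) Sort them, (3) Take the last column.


Rotations (sorted):
  0: $edddada -> last char: a
  1: a$edddad -> last char: d
  2: ada$eddd -> last char: d
  3: da$eddda -> last char: a
  4: dada$edd -> last char: d
  5: ddada$ed -> last char: d
  6: dddada$e -> last char: e
  7: edddada$ -> last char: $


BWT = addadde$


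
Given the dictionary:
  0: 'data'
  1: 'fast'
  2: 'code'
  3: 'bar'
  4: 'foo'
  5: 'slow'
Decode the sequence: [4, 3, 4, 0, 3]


Look up each index in the dictionary:
  4 -> 'foo'
  3 -> 'bar'
  4 -> 'foo'
  0 -> 'data'
  3 -> 'bar'

Decoded: "foo bar foo data bar"


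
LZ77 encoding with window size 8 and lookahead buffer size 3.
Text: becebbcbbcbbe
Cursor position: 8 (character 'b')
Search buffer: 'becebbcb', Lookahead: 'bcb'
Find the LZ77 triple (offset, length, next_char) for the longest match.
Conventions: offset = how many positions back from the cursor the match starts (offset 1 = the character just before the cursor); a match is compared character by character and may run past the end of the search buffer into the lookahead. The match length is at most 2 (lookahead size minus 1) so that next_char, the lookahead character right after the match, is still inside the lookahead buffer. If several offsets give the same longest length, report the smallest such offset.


Try each offset into the search buffer:
  offset=1 (pos 7, char 'b'): match length 1
  offset=2 (pos 6, char 'c'): match length 0
  offset=3 (pos 5, char 'b'): match length 2
  offset=4 (pos 4, char 'b'): match length 1
  offset=5 (pos 3, char 'e'): match length 0
  offset=6 (pos 2, char 'c'): match length 0
  offset=7 (pos 1, char 'e'): match length 0
  offset=8 (pos 0, char 'b'): match length 1
Longest match has length 2 at offset 3.
next_char = character at position 8 + 2 = 10 -> 'b'

Best match: offset=3, length=2 (matching 'bc' starting at position 5)
LZ77 triple: (3, 2, 'b')


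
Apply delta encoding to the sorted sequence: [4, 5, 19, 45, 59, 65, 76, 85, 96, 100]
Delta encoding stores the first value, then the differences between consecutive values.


First value: 4
Deltas:
  5 - 4 = 1
  19 - 5 = 14
  45 - 19 = 26
  59 - 45 = 14
  65 - 59 = 6
  76 - 65 = 11
  85 - 76 = 9
  96 - 85 = 11
  100 - 96 = 4


Delta encoded: [4, 1, 14, 26, 14, 6, 11, 9, 11, 4]


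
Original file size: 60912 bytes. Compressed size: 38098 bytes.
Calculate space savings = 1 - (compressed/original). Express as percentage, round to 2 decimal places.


ratio = compressed/original = 38098/60912 = 0.62546
savings = 1 - ratio = 1 - 0.62546 = 0.37454
as a percentage: 0.37454 * 100 = 37.45%

Space savings = 1 - 38098/60912 = 37.45%


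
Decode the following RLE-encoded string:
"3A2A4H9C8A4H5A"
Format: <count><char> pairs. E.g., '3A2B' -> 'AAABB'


Expanding each <count><char> pair:
  3A -> 'AAA'
  2A -> 'AA'
  4H -> 'HHHH'
  9C -> 'CCCCCCCCC'
  8A -> 'AAAAAAAA'
  4H -> 'HHHH'
  5A -> 'AAAAA'

Decoded = AAAAAHHHHCCCCCCCCCAAAAAAAAHHHHAAAAA


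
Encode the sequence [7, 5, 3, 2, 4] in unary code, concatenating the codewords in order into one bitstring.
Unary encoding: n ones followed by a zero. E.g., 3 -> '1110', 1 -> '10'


Encode each number as n ones followed by a terminating 0:
  7 -> 11111110 (8 bits)
  5 -> 111110 (6 bits)
  3 -> 1110 (4 bits)
  2 -> 110 (3 bits)
  4 -> 11110 (5 bits)
Total length = 8 + 6 + 4 + 3 + 5 = 26 bits.

Unary([7, 5, 3, 2, 4]) = 11111110111110111011011110 (26 bits)


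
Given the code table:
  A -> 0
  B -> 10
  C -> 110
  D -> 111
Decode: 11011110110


Decoding:
110 -> C
111 -> D
10 -> B
110 -> C


Result: CDBC


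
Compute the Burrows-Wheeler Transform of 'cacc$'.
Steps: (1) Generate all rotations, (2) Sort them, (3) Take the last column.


Rotations (sorted):
  0: $cacc -> last char: c
  1: acc$c -> last char: c
  2: c$cac -> last char: c
  3: cacc$ -> last char: $
  4: cc$ca -> last char: a


BWT = ccc$a


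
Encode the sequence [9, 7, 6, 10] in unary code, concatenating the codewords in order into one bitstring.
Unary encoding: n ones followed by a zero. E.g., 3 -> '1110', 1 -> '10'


Encode each number as n ones followed by a terminating 0:
  9 -> 1111111110 (10 bits)
  7 -> 11111110 (8 bits)
  6 -> 1111110 (7 bits)
  10 -> 11111111110 (11 bits)
Total length = 10 + 8 + 7 + 11 = 36 bits.

Unary([9, 7, 6, 10]) = 111111111011111110111111011111111110 (36 bits)


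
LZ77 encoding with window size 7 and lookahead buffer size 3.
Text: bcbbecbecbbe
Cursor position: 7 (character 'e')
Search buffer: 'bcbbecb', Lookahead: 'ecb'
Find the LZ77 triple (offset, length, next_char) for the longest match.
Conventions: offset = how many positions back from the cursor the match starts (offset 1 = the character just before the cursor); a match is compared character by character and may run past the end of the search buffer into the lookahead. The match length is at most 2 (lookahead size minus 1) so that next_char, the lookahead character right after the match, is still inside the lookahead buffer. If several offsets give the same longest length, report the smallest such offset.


Try each offset into the search buffer:
  offset=1 (pos 6, char 'b'): match length 0
  offset=2 (pos 5, char 'c'): match length 0
  offset=3 (pos 4, char 'e'): match length 2
  offset=4 (pos 3, char 'b'): match length 0
  offset=5 (pos 2, char 'b'): match length 0
  offset=6 (pos 1, char 'c'): match length 0
  offset=7 (pos 0, char 'b'): match length 0
Longest match has length 2 at offset 3.
next_char = character at position 7 + 2 = 9 -> 'b'

Best match: offset=3, length=2 (matching 'ec' starting at position 4)
LZ77 triple: (3, 2, 'b')


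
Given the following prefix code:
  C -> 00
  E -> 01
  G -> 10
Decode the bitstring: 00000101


Decoding step by step:
Bits 00 -> C
Bits 00 -> C
Bits 01 -> E
Bits 01 -> E


Decoded message: CCEE


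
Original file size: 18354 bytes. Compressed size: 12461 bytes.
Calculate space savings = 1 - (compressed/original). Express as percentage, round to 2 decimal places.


ratio = compressed/original = 12461/18354 = 0.678926
savings = 1 - ratio = 1 - 0.678926 = 0.321074
as a percentage: 0.321074 * 100 = 32.11%

Space savings = 1 - 12461/18354 = 32.11%


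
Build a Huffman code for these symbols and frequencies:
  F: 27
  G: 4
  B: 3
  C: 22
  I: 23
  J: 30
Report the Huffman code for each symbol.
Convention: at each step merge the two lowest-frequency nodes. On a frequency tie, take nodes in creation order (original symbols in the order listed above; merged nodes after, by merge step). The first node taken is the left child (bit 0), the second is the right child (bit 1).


Huffman tree construction:
Step 1: Merge B(3) + G(4) = 7
Step 2: Merge (B+G)(7) + C(22) = 29
Step 3: Merge I(23) + F(27) = 50
Step 4: Merge ((B+G)+C)(29) + J(30) = 59
Step 5: Merge (I+F)(50) + (((B+G)+C)+J)(59) = 109
Read each symbol's code off the tree from the root (left child = 0, right child = 1).

Codes:
  F: 01 (length 2)
  G: 1001 (length 4)
  B: 1000 (length 4)
  C: 101 (length 3)
  I: 00 (length 2)
  J: 11 (length 2)
Average code length: 254/109 = 2.3303 bits/symbol


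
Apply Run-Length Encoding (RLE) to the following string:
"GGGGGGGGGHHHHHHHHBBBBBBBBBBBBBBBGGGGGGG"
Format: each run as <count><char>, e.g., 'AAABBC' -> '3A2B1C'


Scanning runs left to right:
  i=0: run of 'G' x 9 -> '9G'
  i=9: run of 'H' x 8 -> '8H'
  i=17: run of 'B' x 15 -> '15B'
  i=32: run of 'G' x 7 -> '7G'

RLE = 9G8H15B7G


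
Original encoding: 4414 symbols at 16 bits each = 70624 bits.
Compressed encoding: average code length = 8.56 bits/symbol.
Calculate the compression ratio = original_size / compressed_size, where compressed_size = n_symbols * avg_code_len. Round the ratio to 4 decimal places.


original_size = n_symbols * orig_bits = 4414 * 16 = 70624 bits
compressed_size = n_symbols * avg_code_len = 4414 * 8.56 = 37783.84 bits
ratio = original_size / compressed_size = 70624 / 37783.84 = 1.8692

Compression ratio = 1.8692


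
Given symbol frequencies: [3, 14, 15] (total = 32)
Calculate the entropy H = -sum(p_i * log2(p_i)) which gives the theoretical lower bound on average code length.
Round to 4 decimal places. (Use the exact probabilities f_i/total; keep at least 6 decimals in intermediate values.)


Per-symbol terms -p_i * log2(p_i) with p_i = f_i/32:
  p = 3/32 = 0.093750: log2(p) = -3.415037, -p*log2(p) = 0.320160
  p = 14/32 = 0.437500: log2(p) = -1.192645, -p*log2(p) = 0.521782
  p = 15/32 = 0.468750: log2(p) = -1.093109, -p*log2(p) = 0.512395
H = 0.320160 + 0.521782 + 0.512395 = 1.354337

H = 1.3543 bits/symbol


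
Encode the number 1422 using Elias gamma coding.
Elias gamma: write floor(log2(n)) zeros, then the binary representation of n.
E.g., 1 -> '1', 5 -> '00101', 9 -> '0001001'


num_bits = floor(log2(1422)) + 1 = 11
leading_zeros = num_bits - 1 = 10
binary(1422) = 10110001110

Elias gamma(1422) = '0000000000' + '10110001110' = 000000000010110001110 (21 bits)


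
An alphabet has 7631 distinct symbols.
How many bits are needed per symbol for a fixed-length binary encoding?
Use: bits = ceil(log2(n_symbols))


log2(7631) = 12.8977
Bracket: 2^12 = 4096 < 7631 <= 2^13 = 8192
So ceil(log2(7631)) = 13

bits = ceil(log2(7631)) = ceil(12.8977) = 13 bits


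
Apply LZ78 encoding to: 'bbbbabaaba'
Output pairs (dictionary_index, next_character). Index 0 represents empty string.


LZ78 encoding steps:
Dictionary: {0: ''}
Step 1: w='' (idx 0), next='b' -> output (0, 'b'), add 'b' as idx 1
Step 2: w='b' (idx 1), next='b' -> output (1, 'b'), add 'bb' as idx 2
Step 3: w='b' (idx 1), next='a' -> output (1, 'a'), add 'ba' as idx 3
Step 4: w='ba' (idx 3), next='a' -> output (3, 'a'), add 'baa' as idx 4
Step 5: w='ba' (idx 3), end of input -> output (3, '')


Encoded: [(0, 'b'), (1, 'b'), (1, 'a'), (3, 'a'), (3, '')]


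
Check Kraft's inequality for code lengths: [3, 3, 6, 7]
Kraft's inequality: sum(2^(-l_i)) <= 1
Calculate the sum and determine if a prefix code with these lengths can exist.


Sum = 2^(-3) + 2^(-3) + 2^(-6) + 2^(-7)
    = 0.125 + 0.125 + 0.015625 + 0.0078125
    = 35/128 = 0.2734375
Since 0.2734375 <= 1, Kraft's inequality IS satisfied.
A prefix code with these lengths CAN exist.

Kraft sum = 0.2734375. Satisfied.


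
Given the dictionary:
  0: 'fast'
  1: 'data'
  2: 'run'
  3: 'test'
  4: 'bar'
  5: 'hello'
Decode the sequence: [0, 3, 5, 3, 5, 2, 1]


Look up each index in the dictionary:
  0 -> 'fast'
  3 -> 'test'
  5 -> 'hello'
  3 -> 'test'
  5 -> 'hello'
  2 -> 'run'
  1 -> 'data'

Decoded: "fast test hello test hello run data"


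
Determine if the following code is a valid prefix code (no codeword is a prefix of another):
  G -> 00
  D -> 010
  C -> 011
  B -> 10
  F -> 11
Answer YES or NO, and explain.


Checking each pair (does one codeword prefix another?):
  G='00' vs D='010': no prefix
  G='00' vs C='011': no prefix
  G='00' vs B='10': no prefix
  G='00' vs F='11': no prefix
  D='010' vs G='00': no prefix
  D='010' vs C='011': no prefix
  D='010' vs B='10': no prefix
  D='010' vs F='11': no prefix
  C='011' vs G='00': no prefix
  C='011' vs D='010': no prefix
  C='011' vs B='10': no prefix
  C='011' vs F='11': no prefix
  B='10' vs G='00': no prefix
  B='10' vs D='010': no prefix
  B='10' vs C='011': no prefix
  B='10' vs F='11': no prefix
  F='11' vs G='00': no prefix
  F='11' vs D='010': no prefix
  F='11' vs C='011': no prefix
  F='11' vs B='10': no prefix
No violation found over all pairs.

YES -- this is a valid prefix code. No codeword is a prefix of any other codeword.


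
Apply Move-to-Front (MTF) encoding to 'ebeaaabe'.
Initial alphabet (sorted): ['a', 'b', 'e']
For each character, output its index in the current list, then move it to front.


MTF encoding:
'e': index 2 in ['a', 'b', 'e'] -> ['e', 'a', 'b']
'b': index 2 in ['e', 'a', 'b'] -> ['b', 'e', 'a']
'e': index 1 in ['b', 'e', 'a'] -> ['e', 'b', 'a']
'a': index 2 in ['e', 'b', 'a'] -> ['a', 'e', 'b']
'a': index 0 in ['a', 'e', 'b'] -> ['a', 'e', 'b']
'a': index 0 in ['a', 'e', 'b'] -> ['a', 'e', 'b']
'b': index 2 in ['a', 'e', 'b'] -> ['b', 'a', 'e']
'e': index 2 in ['b', 'a', 'e'] -> ['e', 'b', 'a']


Output: [2, 2, 1, 2, 0, 0, 2, 2]


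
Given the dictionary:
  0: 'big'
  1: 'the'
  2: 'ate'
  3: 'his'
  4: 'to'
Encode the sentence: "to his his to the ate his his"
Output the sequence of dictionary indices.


Look up each word in the dictionary:
  'to' -> 4
  'his' -> 3
  'his' -> 3
  'to' -> 4
  'the' -> 1
  'ate' -> 2
  'his' -> 3
  'his' -> 3

Encoded: [4, 3, 3, 4, 1, 2, 3, 3]


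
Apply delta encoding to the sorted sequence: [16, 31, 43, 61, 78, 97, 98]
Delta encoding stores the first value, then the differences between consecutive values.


First value: 16
Deltas:
  31 - 16 = 15
  43 - 31 = 12
  61 - 43 = 18
  78 - 61 = 17
  97 - 78 = 19
  98 - 97 = 1


Delta encoded: [16, 15, 12, 18, 17, 19, 1]


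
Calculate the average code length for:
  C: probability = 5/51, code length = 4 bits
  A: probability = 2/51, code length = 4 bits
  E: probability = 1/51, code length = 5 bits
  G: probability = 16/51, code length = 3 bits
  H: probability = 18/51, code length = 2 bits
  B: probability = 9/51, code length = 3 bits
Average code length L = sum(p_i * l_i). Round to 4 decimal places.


Weighted contributions p_i * l_i:
  C: (5/51) * 4 = 20/51
  A: (2/51) * 4 = 8/51
  E: (1/51) * 5 = 5/51
  G: (16/51) * 3 = 48/51
  H: (18/51) * 2 = 36/51
  B: (9/51) * 3 = 27/51
Sum = (20 + 8 + 5 + 48 + 36 + 27)/51 = 144/51

L = 144/51 = 2.8235 bits/symbol


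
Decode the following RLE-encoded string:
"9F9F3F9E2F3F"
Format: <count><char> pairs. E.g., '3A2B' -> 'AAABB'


Expanding each <count><char> pair:
  9F -> 'FFFFFFFFF'
  9F -> 'FFFFFFFFF'
  3F -> 'FFF'
  9E -> 'EEEEEEEEE'
  2F -> 'FF'
  3F -> 'FFF'

Decoded = FFFFFFFFFFFFFFFFFFFFFEEEEEEEEEFFFFF


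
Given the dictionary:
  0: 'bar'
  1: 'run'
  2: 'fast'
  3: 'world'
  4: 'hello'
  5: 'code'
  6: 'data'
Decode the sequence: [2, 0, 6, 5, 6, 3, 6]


Look up each index in the dictionary:
  2 -> 'fast'
  0 -> 'bar'
  6 -> 'data'
  5 -> 'code'
  6 -> 'data'
  3 -> 'world'
  6 -> 'data'

Decoded: "fast bar data code data world data"


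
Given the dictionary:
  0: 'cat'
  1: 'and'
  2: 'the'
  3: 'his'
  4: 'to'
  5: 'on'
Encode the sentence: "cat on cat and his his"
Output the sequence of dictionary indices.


Look up each word in the dictionary:
  'cat' -> 0
  'on' -> 5
  'cat' -> 0
  'and' -> 1
  'his' -> 3
  'his' -> 3

Encoded: [0, 5, 0, 1, 3, 3]


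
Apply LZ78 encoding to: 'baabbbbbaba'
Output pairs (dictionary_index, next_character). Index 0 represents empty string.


LZ78 encoding steps:
Dictionary: {0: ''}
Step 1: w='' (idx 0), next='b' -> output (0, 'b'), add 'b' as idx 1
Step 2: w='' (idx 0), next='a' -> output (0, 'a'), add 'a' as idx 2
Step 3: w='a' (idx 2), next='b' -> output (2, 'b'), add 'ab' as idx 3
Step 4: w='b' (idx 1), next='b' -> output (1, 'b'), add 'bb' as idx 4
Step 5: w='bb' (idx 4), next='a' -> output (4, 'a'), add 'bba' as idx 5
Step 6: w='b' (idx 1), next='a' -> output (1, 'a'), add 'ba' as idx 6


Encoded: [(0, 'b'), (0, 'a'), (2, 'b'), (1, 'b'), (4, 'a'), (1, 'a')]


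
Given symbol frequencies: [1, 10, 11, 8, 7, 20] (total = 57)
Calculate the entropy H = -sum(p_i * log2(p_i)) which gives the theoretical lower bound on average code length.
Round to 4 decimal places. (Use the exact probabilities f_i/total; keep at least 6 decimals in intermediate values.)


Per-symbol terms -p_i * log2(p_i) with p_i = f_i/57:
  p = 1/57 = 0.017544: log2(p) = -5.832890, -p*log2(p) = 0.102331
  p = 10/57 = 0.175439: log2(p) = -2.510962, -p*log2(p) = 0.440520
  p = 11/57 = 0.192982: log2(p) = -2.373458, -p*log2(p) = 0.458036
  p = 8/57 = 0.140351: log2(p) = -2.832890, -p*log2(p) = 0.397599
  p = 7/57 = 0.122807: log2(p) = -3.025535, -p*log2(p) = 0.371557
  p = 20/57 = 0.350877: log2(p) = -1.510962, -p*log2(p) = 0.530162
H = 0.102331 + 0.440520 + 0.458036 + 0.397599 + 0.371557 + 0.530162 = 2.300205

H = 2.3002 bits/symbol


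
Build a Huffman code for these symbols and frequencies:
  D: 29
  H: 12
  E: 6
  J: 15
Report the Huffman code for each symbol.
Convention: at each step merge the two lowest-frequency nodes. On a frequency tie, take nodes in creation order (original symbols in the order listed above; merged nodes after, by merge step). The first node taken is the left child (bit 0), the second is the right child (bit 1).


Huffman tree construction:
Step 1: Merge E(6) + H(12) = 18
Step 2: Merge J(15) + (E+H)(18) = 33
Step 3: Merge D(29) + (J+(E+H))(33) = 62
Read each symbol's code off the tree from the root (left child = 0, right child = 1).

Codes:
  D: 0 (length 1)
  H: 111 (length 3)
  E: 110 (length 3)
  J: 10 (length 2)
Average code length: 113/62 = 1.8226 bits/symbol


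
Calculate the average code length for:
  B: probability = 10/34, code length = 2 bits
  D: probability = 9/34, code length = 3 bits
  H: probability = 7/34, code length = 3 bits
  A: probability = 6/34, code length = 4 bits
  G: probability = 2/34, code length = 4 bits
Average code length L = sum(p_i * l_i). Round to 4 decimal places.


Weighted contributions p_i * l_i:
  B: (10/34) * 2 = 20/34
  D: (9/34) * 3 = 27/34
  H: (7/34) * 3 = 21/34
  A: (6/34) * 4 = 24/34
  G: (2/34) * 4 = 8/34
Sum = (20 + 27 + 21 + 24 + 8)/34 = 100/34

L = 100/34 = 2.9412 bits/symbol


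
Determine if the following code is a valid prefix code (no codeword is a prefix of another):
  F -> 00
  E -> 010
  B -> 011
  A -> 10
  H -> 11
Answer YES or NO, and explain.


Checking each pair (does one codeword prefix another?):
  F='00' vs E='010': no prefix
  F='00' vs B='011': no prefix
  F='00' vs A='10': no prefix
  F='00' vs H='11': no prefix
  E='010' vs F='00': no prefix
  E='010' vs B='011': no prefix
  E='010' vs A='10': no prefix
  E='010' vs H='11': no prefix
  B='011' vs F='00': no prefix
  B='011' vs E='010': no prefix
  B='011' vs A='10': no prefix
  B='011' vs H='11': no prefix
  A='10' vs F='00': no prefix
  A='10' vs E='010': no prefix
  A='10' vs B='011': no prefix
  A='10' vs H='11': no prefix
  H='11' vs F='00': no prefix
  H='11' vs E='010': no prefix
  H='11' vs B='011': no prefix
  H='11' vs A='10': no prefix
No violation found over all pairs.

YES -- this is a valid prefix code. No codeword is a prefix of any other codeword.


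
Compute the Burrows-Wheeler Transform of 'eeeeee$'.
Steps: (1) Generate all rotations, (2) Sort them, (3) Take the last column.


Rotations (sorted):
  0: $eeeeee -> last char: e
  1: e$eeeee -> last char: e
  2: ee$eeee -> last char: e
  3: eee$eee -> last char: e
  4: eeee$ee -> last char: e
  5: eeeee$e -> last char: e
  6: eeeeee$ -> last char: $


BWT = eeeeee$


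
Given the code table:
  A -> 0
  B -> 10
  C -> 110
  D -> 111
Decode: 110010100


Decoding:
110 -> C
0 -> A
10 -> B
10 -> B
0 -> A


Result: CABBA


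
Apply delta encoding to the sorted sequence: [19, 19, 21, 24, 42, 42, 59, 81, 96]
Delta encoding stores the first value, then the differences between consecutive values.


First value: 19
Deltas:
  19 - 19 = 0
  21 - 19 = 2
  24 - 21 = 3
  42 - 24 = 18
  42 - 42 = 0
  59 - 42 = 17
  81 - 59 = 22
  96 - 81 = 15


Delta encoded: [19, 0, 2, 3, 18, 0, 17, 22, 15]


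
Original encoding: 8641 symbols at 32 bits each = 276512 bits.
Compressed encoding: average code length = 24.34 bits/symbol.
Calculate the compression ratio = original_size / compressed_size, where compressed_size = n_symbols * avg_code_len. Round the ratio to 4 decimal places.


original_size = n_symbols * orig_bits = 8641 * 32 = 276512 bits
compressed_size = n_symbols * avg_code_len = 8641 * 24.34 = 210321.94 bits
ratio = original_size / compressed_size = 276512 / 210321.94 = 1.3147

Compression ratio = 1.3147


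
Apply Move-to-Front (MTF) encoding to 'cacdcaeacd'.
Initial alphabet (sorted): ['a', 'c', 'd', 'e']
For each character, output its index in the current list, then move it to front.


MTF encoding:
'c': index 1 in ['a', 'c', 'd', 'e'] -> ['c', 'a', 'd', 'e']
'a': index 1 in ['c', 'a', 'd', 'e'] -> ['a', 'c', 'd', 'e']
'c': index 1 in ['a', 'c', 'd', 'e'] -> ['c', 'a', 'd', 'e']
'd': index 2 in ['c', 'a', 'd', 'e'] -> ['d', 'c', 'a', 'e']
'c': index 1 in ['d', 'c', 'a', 'e'] -> ['c', 'd', 'a', 'e']
'a': index 2 in ['c', 'd', 'a', 'e'] -> ['a', 'c', 'd', 'e']
'e': index 3 in ['a', 'c', 'd', 'e'] -> ['e', 'a', 'c', 'd']
'a': index 1 in ['e', 'a', 'c', 'd'] -> ['a', 'e', 'c', 'd']
'c': index 2 in ['a', 'e', 'c', 'd'] -> ['c', 'a', 'e', 'd']
'd': index 3 in ['c', 'a', 'e', 'd'] -> ['d', 'c', 'a', 'e']


Output: [1, 1, 1, 2, 1, 2, 3, 1, 2, 3]


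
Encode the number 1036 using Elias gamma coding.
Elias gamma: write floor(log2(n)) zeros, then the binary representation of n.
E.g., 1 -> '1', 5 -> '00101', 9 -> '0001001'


num_bits = floor(log2(1036)) + 1 = 11
leading_zeros = num_bits - 1 = 10
binary(1036) = 10000001100

Elias gamma(1036) = '0000000000' + '10000001100' = 000000000010000001100 (21 bits)


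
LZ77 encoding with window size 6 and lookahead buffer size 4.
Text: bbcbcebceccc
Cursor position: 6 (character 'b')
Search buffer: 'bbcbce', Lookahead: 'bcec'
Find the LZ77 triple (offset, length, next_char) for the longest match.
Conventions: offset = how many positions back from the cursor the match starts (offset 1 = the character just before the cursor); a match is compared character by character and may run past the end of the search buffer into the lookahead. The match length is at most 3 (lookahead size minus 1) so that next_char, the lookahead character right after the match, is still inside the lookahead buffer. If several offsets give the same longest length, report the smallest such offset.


Try each offset into the search buffer:
  offset=1 (pos 5, char 'e'): match length 0
  offset=2 (pos 4, char 'c'): match length 0
  offset=3 (pos 3, char 'b'): match length 3
  offset=4 (pos 2, char 'c'): match length 0
  offset=5 (pos 1, char 'b'): match length 2
  offset=6 (pos 0, char 'b'): match length 1
Longest match has length 3 at offset 3.
next_char = character at position 6 + 3 = 9 -> 'c'

Best match: offset=3, length=3 (matching 'bce' starting at position 3)
LZ77 triple: (3, 3, 'c')


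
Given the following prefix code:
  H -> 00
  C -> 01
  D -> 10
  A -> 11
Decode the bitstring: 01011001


Decoding step by step:
Bits 01 -> C
Bits 01 -> C
Bits 10 -> D
Bits 01 -> C


Decoded message: CCDC


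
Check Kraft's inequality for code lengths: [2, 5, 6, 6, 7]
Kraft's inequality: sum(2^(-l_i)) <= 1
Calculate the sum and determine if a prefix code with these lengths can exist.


Sum = 2^(-2) + 2^(-5) + 2^(-6) + 2^(-6) + 2^(-7)
    = 0.25 + 0.03125 + 0.015625 + 0.015625 + 0.0078125
    = 41/128 = 0.3203125
Since 0.3203125 <= 1, Kraft's inequality IS satisfied.
A prefix code with these lengths CAN exist.

Kraft sum = 0.3203125. Satisfied.


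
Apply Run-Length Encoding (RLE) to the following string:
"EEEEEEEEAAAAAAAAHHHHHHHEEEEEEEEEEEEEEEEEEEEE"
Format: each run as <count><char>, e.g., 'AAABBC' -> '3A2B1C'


Scanning runs left to right:
  i=0: run of 'E' x 8 -> '8E'
  i=8: run of 'A' x 8 -> '8A'
  i=16: run of 'H' x 7 -> '7H'
  i=23: run of 'E' x 21 -> '21E'

RLE = 8E8A7H21E


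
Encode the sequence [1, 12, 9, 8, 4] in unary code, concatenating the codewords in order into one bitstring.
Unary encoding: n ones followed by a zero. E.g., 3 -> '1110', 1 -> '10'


Encode each number as n ones followed by a terminating 0:
  1 -> 10 (2 bits)
  12 -> 1111111111110 (13 bits)
  9 -> 1111111110 (10 bits)
  8 -> 111111110 (9 bits)
  4 -> 11110 (5 bits)
Total length = 2 + 13 + 10 + 9 + 5 = 39 bits.

Unary([1, 12, 9, 8, 4]) = 101111111111110111111111011111111011110 (39 bits)


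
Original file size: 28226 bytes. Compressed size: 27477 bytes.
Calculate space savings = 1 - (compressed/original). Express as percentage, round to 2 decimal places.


ratio = compressed/original = 27477/28226 = 0.973464
savings = 1 - ratio = 1 - 0.973464 = 0.026536
as a percentage: 0.026536 * 100 = 2.65%

Space savings = 1 - 27477/28226 = 2.65%


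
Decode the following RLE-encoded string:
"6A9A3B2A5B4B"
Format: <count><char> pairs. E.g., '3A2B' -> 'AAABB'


Expanding each <count><char> pair:
  6A -> 'AAAAAA'
  9A -> 'AAAAAAAAA'
  3B -> 'BBB'
  2A -> 'AA'
  5B -> 'BBBBB'
  4B -> 'BBBB'

Decoded = AAAAAAAAAAAAAAABBBAABBBBBBBBB


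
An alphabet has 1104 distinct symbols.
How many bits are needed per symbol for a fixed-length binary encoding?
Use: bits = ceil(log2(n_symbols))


log2(1104) = 10.1085
Bracket: 2^10 = 1024 < 1104 <= 2^11 = 2048
So ceil(log2(1104)) = 11

bits = ceil(log2(1104)) = ceil(10.1085) = 11 bits
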